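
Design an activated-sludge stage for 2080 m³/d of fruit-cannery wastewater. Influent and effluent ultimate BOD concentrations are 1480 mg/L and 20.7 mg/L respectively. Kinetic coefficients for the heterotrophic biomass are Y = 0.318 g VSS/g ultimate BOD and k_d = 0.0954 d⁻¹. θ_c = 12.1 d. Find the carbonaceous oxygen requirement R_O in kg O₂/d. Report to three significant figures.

Correct the yield for decay: Y_obs = Y/(1 + k_d θ_c) = 0.318 / (1 + 0.0954 × 12.1) = 0.318 / 2.154 = 0.1476.
Substrate removed = Q·(S₀ − S) = 2080 m³/d × (1480 − 20.7) g/m³ = 3.04×10^6 g/d = 3035 kg/d.
P_X = Y_obs·Q·(S₀ − S) = 0.1476 × 3035 = 448.0 kg VSS/d.
R_O = Q·(S₀ − S) − 1.42·P_X = 3035 − 1.42 × 448.0 = 2399 kg O₂/d.

R_O ≈ 2400 kg O₂/d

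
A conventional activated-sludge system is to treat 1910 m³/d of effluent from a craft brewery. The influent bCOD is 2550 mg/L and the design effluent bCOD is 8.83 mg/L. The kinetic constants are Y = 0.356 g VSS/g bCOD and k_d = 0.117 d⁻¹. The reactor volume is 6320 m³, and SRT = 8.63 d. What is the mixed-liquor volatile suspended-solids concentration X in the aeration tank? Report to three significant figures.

X ≈ 1170 mg/L

X = Y·Q·ΔS·θ_c / [V·(1 + k_d θ_c)] = 0.356 × 1910 × (2550 − 8.83) × 8.63 / [6320 × (1 + 0.117 × 8.63)] = 1174 mg/L.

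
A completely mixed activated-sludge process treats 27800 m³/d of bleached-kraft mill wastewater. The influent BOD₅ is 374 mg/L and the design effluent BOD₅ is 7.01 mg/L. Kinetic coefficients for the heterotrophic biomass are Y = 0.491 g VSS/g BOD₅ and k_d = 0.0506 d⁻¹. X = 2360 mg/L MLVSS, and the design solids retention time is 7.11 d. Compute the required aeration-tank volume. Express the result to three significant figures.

Steady-state biomass mass balance: V·X·(1 + k_d·θ_c) = Y·Q·(S₀ − S)·θ_c, so V = 0.491 × 27800 × (374 − 7.01) × 7.11 / [2360 × (1 + 0.0506 × 7.11)] = 3.56×10^7 / 3209 = 11099 m³.

V ≈ 11100 m³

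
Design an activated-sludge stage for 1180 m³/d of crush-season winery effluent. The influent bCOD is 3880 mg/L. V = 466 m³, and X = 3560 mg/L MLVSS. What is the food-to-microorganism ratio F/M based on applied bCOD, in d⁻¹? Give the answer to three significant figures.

F/M ≈ 2.76 d⁻¹

F/M = applied load / biomass = Q·S₀/(V·X) = 1180 × 3880 / (466.0 × 3560) = 2.760 d⁻¹.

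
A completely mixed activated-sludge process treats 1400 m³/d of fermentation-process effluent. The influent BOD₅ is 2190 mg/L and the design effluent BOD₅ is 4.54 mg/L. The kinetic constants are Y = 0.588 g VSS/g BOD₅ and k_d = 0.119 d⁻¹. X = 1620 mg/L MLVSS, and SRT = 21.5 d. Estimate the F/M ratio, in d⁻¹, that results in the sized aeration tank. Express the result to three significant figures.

From the SRT design equation V = Y Q (S₀−S) θ_c / [X (1 + k_d θ_c)] = 0.588 × 1400 × (2190 − 4.54) × 21.5 / [1620 × (1 + 0.119 × 21.5)] = 3.87×10^7 / 5765 = 6710 m³.
F/M = Q·S₀ / (V·X) = 1400 × 2190 / (6710 × 1620) = 0.2821 g BOD₅·(g VSS·d)⁻¹.

F/M ≈ 0.282 d⁻¹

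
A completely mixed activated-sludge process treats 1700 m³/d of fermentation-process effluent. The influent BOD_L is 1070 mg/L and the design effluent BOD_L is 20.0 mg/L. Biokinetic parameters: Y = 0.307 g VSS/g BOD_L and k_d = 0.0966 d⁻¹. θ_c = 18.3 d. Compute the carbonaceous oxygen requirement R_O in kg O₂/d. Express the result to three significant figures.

Correct the yield for decay: Y_obs = Y/(1 + k_d θ_c) = 0.307 / (1 + 0.0966 × 18.3) = 0.307 / 2.768 = 0.1109.
ΔS = 1070 − 20.0 = 1050 mg/L, so the substrate removal rate is 1700 × 1050/1000 = 1785 kg BOD_L/d.
Net sludge production P_X = 0.1109 × 1785 = 198.0 kg VSS/d.
R_O = Q·(S₀ − S) − 1.42·P_X = 1785 − 1.42 × 198.0 = 1504 kg O₂/d.

R_O ≈ 1500 kg O₂/d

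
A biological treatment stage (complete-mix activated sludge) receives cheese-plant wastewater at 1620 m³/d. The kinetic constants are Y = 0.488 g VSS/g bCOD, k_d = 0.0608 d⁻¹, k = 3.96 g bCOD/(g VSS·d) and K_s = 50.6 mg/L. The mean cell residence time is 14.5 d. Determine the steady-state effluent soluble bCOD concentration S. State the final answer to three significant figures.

S ≈ 3.64 mg/L

Effluent substrate depends only on kinetics and SRT: S = K_s(1 + k_d θ_c) / [θ_c(Yk − k_d) − 1] = 50.6 × (1 + 0.0608 × 14.5) / [14.5 × (0.488 × 3.96 − 0.0608) − 1] = 95.21 / 26.14 = 3.642 mg/L.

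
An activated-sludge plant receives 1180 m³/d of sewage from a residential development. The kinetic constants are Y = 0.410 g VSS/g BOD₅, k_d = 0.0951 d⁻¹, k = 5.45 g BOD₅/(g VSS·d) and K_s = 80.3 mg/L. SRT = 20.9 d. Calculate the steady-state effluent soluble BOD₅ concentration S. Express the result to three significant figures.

S ≈ 5.49 mg/L

Effluent substrate depends only on kinetics and SRT: S = K_s(1 + k_d θ_c) / [θ_c(Yk − k_d) − 1] = 80.3 × (1 + 0.0951 × 20.9) / [20.9 × (0.410 × 5.45 − 0.0951) − 1] = 239.9 / 43.71 = 5.488 mg/L.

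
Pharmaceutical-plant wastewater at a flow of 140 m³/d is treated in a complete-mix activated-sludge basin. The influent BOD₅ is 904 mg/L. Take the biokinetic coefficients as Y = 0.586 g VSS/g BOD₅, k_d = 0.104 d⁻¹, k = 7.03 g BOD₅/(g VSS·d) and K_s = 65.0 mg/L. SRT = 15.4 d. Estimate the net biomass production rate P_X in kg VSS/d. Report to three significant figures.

P_X ≈ 28.4 kg VSS/d

For a completely mixed reactor with recycle the Lawrence–McCarty relation gives S = K_s·(1 + k_d·θ_c) / [θ_c·(Y·k − k_d) − 1] = 65.0 × (1 + 0.104 × 15.4) / [15.4 × (0.586 × 7.03 − 0.104) − 1] = 169.1 / 60.84 = 2.779 mg/L.
The observed yield is Y_obs = Y/(1 + k_d·θ_c) = 0.586 / (1 + 0.104 × 15.4) = 0.586 / 2.602 = 0.2252 g VSS per g BOD₅ removed.
ΔS = 904 − 2.78 = 901.2 mg/L, so the substrate removal rate is 140 × 901.2/1000 = 126.2 kg BOD₅/d.
Net biomass production P_X = Y_obs × Q·(S₀ − S) = 0.2252 × 126.2 = 28.42 kg VSS/d.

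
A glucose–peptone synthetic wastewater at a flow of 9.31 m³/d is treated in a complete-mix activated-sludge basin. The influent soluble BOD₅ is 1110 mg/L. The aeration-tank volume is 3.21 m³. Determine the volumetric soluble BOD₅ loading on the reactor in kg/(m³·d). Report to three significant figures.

Volumetric loading L_v = Q·S₀ / V = 9.31 × 1110 g/m³ / 3.210 m³ = 3219 g/(m³·d) = 3.219 kg soluble BOD₅/(m³·d).

L_v ≈ 3.22 kg soluble BOD₅/(m³·d)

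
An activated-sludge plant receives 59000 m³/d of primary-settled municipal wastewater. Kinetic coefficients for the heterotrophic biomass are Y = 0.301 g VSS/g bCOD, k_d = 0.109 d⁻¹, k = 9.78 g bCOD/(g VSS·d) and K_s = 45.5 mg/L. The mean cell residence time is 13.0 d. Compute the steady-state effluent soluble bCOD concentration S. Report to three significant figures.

Effluent substrate depends only on kinetics and SRT: S = K_s(1 + k_d θ_c) / [θ_c(Yk − k_d) − 1] = 45.5 × (1 + 0.109 × 13.0) / [13.0 × (0.301 × 9.78 − 0.109) − 1] = 110.0 / 35.85 = 3.067 mg/L.

S ≈ 3.07 mg/L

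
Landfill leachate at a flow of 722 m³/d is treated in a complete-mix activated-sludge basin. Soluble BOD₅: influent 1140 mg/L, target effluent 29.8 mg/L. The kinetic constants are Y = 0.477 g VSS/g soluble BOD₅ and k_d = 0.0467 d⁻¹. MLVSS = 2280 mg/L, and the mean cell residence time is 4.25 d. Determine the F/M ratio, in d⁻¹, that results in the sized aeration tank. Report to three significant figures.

F/M ≈ 0.607 d⁻¹

From the SRT design equation V = Y Q (S₀−S) θ_c / [X (1 + k_d θ_c)] = 0.477 × 722 × (1140 − 29.8) × 4.25 / [2280 × (1 + 0.0467 × 4.25)] = 1.62×10^6 / 2733 = 594.7 m³.
F/M = applied load / biomass = Q·S₀/(V·X) = 722 × 1140 / (594.7 × 2280) = 0.6071 d⁻¹.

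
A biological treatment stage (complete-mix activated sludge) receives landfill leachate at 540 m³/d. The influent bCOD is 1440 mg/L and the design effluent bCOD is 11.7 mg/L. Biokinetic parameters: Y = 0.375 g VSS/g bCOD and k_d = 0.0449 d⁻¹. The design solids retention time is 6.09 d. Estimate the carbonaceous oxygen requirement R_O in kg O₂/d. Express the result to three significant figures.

Correct the yield for decay: Y_obs = Y/(1 + k_d θ_c) = 0.375 / (1 + 0.0449 × 6.09) = 0.375 / 1.273 = 0.2945.
Q·(S₀ − S) = 540 × (1440 − 11.7) × 10⁻³ = 771.3 kg/d removed.
Biomass synthesised: P_X = Y_obs × 771.3 = 227.1 kg VSS/d.
R_O = Q·ΔS − 1.42 P_X = 771.3 − 322.5 = 448.8 kg O₂/d.

R_O ≈ 449 kg O₂/d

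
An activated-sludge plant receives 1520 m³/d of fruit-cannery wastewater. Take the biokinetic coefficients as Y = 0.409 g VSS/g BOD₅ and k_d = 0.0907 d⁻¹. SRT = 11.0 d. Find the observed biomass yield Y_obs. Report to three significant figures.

Y_obs ≈ 0.205 g VSS/g BOD₅

The observed yield is Y_obs = Y/(1 + k_d·θ_c) = 0.409 / (1 + 0.0907 × 11.0) = 0.409 / 1.998 = 0.2047 g VSS per g BOD₅ removed.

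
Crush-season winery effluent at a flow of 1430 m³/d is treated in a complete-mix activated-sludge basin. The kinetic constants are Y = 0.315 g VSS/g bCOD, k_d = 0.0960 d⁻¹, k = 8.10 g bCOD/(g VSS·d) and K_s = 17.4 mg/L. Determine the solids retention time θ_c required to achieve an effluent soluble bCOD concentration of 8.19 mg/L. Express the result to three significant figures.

θ_c ≈ 1.39 d

Specific growth rate at S = 8.19 mg/L: μ = YkS/(K_s+S) = 0.315·8.10·8.19/(17.4+8.19) = 0.8166 d⁻¹.
1/θ_c = 0.8166 − 0.0960 = 0.7206 d⁻¹, so θ_c = 1.388 d.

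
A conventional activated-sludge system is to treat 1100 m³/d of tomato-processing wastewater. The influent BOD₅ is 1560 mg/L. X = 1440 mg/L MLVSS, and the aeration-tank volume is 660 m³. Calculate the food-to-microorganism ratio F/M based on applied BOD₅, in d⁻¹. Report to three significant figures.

F/M ≈ 1.81 d⁻¹

F/M = Q·S₀ / (V·X) = 1100 × 1560 / (660.0 × 1440) = 1.806 g BOD₅·(g VSS·d)⁻¹.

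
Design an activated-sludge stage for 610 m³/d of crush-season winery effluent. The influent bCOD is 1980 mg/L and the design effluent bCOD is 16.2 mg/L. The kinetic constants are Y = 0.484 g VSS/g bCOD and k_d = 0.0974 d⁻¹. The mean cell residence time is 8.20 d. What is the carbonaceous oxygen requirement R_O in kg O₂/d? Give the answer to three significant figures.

R_O ≈ 740 kg O₂/d

Observed yield with endogenous decay: Y_obs = Y / (1 + k_d·θ_c) = 0.484 / (1 + 0.0974 × 8.20) = 0.484 / 1.799 = 0.2691 g VSS/g bCOD.
Q·(S₀ − S) = 610 × (1980 − 16.2) × 10⁻³ = 1198 kg/d removed.
P_X = Y_obs·Q·(S₀ − S) = 0.2691 × 1198 = 322.3 kg VSS/d.
R_O = Q·ΔS − 1.42 P_X = 1198 − 457.7 = 740.2 kg O₂/d.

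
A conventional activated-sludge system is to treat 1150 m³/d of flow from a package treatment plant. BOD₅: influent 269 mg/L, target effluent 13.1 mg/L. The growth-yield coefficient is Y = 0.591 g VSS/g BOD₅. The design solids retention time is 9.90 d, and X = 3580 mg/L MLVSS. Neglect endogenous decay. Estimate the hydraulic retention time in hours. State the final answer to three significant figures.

V·X = Y·Q·ΔS·θ_c gives V = 0.591 × 1150 × (269 − 13.1) × 9.90 / 3580 = 481.0 m³.
Hydraulic retention time τ = V/Q = 481.0 / 1150 = 0.4182 d = 10.04 h.

τ ≈ 10.0 h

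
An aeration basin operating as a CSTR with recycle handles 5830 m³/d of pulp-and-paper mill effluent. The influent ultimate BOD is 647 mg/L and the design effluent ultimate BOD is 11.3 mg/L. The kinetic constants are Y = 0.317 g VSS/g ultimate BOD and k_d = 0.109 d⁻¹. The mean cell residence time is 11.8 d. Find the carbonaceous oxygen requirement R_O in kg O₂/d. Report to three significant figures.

R_O ≈ 2980 kg O₂/d

Correct the yield for decay: Y_obs = Y/(1 + k_d θ_c) = 0.317 / (1 + 0.109 × 11.8) = 0.317 / 2.286 = 0.1387.
ΔS = 647 − 11.3 = 635.7 mg/L, so the substrate removal rate is 5830 × 635.7/1000 = 3706 kg ultimate BOD/d.
P_X = Y_obs·Q·(S₀ − S) = 0.1387 × 3706 = 513.9 kg VSS/d.
R_O = Q·ΔS − 1.42 P_X = 3706 − 729.7 = 2976 kg O₂/d.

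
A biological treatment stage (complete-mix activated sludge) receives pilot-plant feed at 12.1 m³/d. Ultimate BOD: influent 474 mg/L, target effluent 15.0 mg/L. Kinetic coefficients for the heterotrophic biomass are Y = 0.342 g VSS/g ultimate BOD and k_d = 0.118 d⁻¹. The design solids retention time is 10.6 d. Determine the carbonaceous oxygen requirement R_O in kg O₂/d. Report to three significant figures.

Observed yield with endogenous decay: Y_obs = Y / (1 + k_d·θ_c) = 0.342 / (1 + 0.118 × 10.6) = 0.342 / 2.251 = 0.1519 g VSS/g ultimate BOD.
Substrate removed = Q·(S₀ − S) = 12.1 m³/d × (474 − 15.0) g/m³ = 5.55×10^3 g/d = 5.554 kg/d.
P_X = Y_obs·Q·(S₀ − S) = 0.1519 × 5.554 = 0.8439 kg VSS/d.
R_O = Q·ΔS − 1.42 P_X = 5.554 − 1.198 = 4.356 kg O₂/d.

R_O ≈ 4.36 kg O₂/d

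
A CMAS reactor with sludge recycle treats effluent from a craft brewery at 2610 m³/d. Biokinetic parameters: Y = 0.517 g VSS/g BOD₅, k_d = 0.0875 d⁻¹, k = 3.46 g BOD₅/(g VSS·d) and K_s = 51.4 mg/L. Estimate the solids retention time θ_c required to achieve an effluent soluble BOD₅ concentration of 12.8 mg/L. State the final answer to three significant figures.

θ_c ≈ 3.72 d

At the target effluent, Y k S/(K_s+S) = 0.517×3.46×12.8/64.20 = 0.3566 d⁻¹.
1/θ_c = 0.3566 − 0.0875 = 0.2691 d⁻¹, so θ_c = 3.715 d.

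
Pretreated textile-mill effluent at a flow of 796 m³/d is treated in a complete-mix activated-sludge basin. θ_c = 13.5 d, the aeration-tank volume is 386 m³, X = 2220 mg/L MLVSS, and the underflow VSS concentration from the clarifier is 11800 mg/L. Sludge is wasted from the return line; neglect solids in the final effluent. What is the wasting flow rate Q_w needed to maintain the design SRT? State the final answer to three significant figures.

Q_w = (V·X)/(θ_c X_r) = 386.0 × 2220 / (13.5 × 11800) = 5.379 m³/d.

Q_w ≈ 5.38 m³/d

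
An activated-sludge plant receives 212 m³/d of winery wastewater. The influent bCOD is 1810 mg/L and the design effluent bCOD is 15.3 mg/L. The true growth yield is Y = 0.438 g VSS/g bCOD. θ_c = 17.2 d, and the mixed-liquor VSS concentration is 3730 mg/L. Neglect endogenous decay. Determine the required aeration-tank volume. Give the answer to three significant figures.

V ≈ 768 m³

Biomass mass balance (decay neglected): V·X = Y·Q·(S₀ − S)·θ_c, so V = 0.438 × 212 × (1810 − 15.3) × 17.2 / 3730 = 768.5 m³.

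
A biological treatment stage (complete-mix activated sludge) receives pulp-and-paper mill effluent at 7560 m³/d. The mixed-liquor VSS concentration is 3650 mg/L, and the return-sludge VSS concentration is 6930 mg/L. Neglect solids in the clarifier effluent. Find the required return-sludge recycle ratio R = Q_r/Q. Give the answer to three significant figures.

Solids balance on the clarifier gives (1+R)X = R·X_r, so R = X/(X_r − X) = 3650 / (6930 − 3650) = 1.113.

R ≈ 1.11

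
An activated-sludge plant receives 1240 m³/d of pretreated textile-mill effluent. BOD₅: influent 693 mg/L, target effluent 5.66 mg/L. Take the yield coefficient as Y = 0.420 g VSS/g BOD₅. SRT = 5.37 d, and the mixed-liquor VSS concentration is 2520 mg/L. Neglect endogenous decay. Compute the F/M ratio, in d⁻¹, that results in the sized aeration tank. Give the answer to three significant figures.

F/M ≈ 0.447 d⁻¹

With k_d = 0 the design equation reduces to V = Y Q (S₀−S) θ_c / X = 0.420 × 1240 × (693 − 5.66) × 5.37 / 2520 = 762.8 m³.
F/M = applied load / biomass = Q·S₀/(V·X) = 1240 × 693 / (762.8 × 2520) = 0.4470 d⁻¹.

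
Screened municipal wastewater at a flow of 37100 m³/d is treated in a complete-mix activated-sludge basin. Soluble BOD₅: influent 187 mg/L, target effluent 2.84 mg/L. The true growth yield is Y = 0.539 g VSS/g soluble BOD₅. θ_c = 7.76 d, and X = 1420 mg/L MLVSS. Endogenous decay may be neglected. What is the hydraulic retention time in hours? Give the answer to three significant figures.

τ ≈ 13.0 h

V·X = Y·Q·ΔS·θ_c gives V = 0.539 × 37100 × (187 − 2.84) × 7.76 / 1420 = 20125 m³.
Hydraulic retention time τ = V/Q = 20125 / 37100 = 0.5424 d = 13.02 h.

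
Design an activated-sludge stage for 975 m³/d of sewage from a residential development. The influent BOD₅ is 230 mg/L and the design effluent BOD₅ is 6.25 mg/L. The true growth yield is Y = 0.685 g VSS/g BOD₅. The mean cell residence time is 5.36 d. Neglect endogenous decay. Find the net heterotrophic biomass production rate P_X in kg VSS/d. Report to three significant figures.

Since k_d ≈ 0, Y_obs = Y = 0.685 g VSS/g BOD₅.
ΔS = 230 − 6.25 = 223.8 mg/L, so the substrate removal rate is 975 × 223.8/1000 = 218.2 kg BOD₅/d.
P_X = Y_obs · Q(S₀ − S) = 0.6850 × 218.2 = 149.4 kg VSS/d.

P_X ≈ 149 kg VSS/d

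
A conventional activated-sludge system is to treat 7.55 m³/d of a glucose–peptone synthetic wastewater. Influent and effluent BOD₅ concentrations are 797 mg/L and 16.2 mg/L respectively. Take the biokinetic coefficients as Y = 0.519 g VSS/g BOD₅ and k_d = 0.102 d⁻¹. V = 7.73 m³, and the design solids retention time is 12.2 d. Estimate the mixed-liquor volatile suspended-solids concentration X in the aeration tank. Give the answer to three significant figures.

X = Y·Q·ΔS·θ_c / [V·(1 + k_d θ_c)] = 0.519 × 7.55 × (797 − 16.2) × 12.2 / [7.73 × (1 + 0.102 × 12.2)] = 2151 mg/L.

X ≈ 2150 mg/L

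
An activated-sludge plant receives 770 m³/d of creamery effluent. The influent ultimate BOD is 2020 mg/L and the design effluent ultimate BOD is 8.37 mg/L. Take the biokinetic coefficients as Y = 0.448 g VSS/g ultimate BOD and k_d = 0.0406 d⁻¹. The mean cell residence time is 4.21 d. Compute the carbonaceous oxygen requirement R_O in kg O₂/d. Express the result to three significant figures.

Correct the yield for decay: Y_obs = Y/(1 + k_d θ_c) = 0.448 / (1 + 0.0406 × 4.21) = 0.448 / 1.171 = 0.3826.
ΔS = 2020 − 8.37 = 2012 mg/L, so the substrate removal rate is 770 × 2012/1000 = 1549 kg ultimate BOD/d.
P_X = Y_obs·Q·(S₀ − S) = 0.3826 × 1549 = 592.6 kg VSS/d.
Carbonaceous O₂ demand = substrate oxidised − cell-mass equivalent = 1549 − 1.42 × 592.6 = 707.4 kg O₂/d.

R_O ≈ 707 kg O₂/d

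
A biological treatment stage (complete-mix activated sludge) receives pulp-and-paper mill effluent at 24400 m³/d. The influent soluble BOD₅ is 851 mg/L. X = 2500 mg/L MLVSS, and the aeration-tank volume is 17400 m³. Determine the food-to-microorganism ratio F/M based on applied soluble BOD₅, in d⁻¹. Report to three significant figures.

F/M ≈ 0.477 d⁻¹

F/M = applied load / biomass = Q·S₀/(V·X) = 24400 × 851 / (17400 × 2500) = 0.4773 d⁻¹.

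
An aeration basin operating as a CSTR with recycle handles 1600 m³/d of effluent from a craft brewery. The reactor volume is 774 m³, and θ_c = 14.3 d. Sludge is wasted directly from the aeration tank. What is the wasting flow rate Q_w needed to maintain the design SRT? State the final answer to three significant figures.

Q_w ≈ 54.1 m³/d

Wasting from the aeration tank: Q_w = V / θ_c = 774.0 / 14.3 = 54.13 m³/d.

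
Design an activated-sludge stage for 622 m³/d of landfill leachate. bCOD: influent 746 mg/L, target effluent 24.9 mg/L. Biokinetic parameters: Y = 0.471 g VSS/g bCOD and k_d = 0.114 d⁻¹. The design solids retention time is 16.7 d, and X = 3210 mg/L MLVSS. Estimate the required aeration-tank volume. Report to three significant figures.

V ≈ 378 m³

Steady-state biomass mass balance: V·X·(1 + k_d·θ_c) = Y·Q·(S₀ − S)·θ_c, so V = 0.471 × 622 × (746 − 24.9) × 16.7 / [3210 × (1 + 0.114 × 16.7)] = 3.53×10^6 / 9321 = 378.5 m³.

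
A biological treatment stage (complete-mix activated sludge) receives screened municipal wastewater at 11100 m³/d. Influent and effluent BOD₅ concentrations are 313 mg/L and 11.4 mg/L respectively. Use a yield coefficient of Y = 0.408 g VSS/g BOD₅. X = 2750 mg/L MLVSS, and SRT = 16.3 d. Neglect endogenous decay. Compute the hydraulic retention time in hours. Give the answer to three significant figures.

τ ≈ 17.5 h

With k_d = 0 the design equation reduces to V = Y Q (S₀−S) θ_c / X = 0.408 × 11100 × (313 − 11.4) × 16.3 / 2750 = 8096 m³.
Hydraulic retention time τ = V/Q = 8096 / 11100 = 0.7294 d = 17.50 h.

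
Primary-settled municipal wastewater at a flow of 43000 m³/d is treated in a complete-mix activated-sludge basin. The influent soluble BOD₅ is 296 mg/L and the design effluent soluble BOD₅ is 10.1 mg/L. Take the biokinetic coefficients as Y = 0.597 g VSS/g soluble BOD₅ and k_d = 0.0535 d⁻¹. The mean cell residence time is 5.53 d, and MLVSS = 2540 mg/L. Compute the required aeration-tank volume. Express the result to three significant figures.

Steady-state biomass mass balance: V·X·(1 + k_d·θ_c) = Y·Q·(S₀ − S)·θ_c, so V = 0.597 × 43000 × (296 − 10.1) × 5.53 / [2540 × (1 + 0.0535 × 5.53)] = 4.06×10^7 / 3291 = 12331 m³.

V ≈ 12300 m³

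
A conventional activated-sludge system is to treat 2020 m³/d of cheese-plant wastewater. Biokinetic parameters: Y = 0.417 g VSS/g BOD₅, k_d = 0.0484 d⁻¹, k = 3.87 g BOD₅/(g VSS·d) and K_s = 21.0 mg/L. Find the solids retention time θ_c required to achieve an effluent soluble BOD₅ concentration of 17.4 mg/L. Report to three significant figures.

Specific growth rate at S = 17.4 mg/L: μ = YkS/(K_s+S) = 0.417·3.87·17.4/(21.0+17.4) = 0.7312 d⁻¹.
Then 1/θ_c = μ − k_d = 0.7312 − 0.0484 = 0.6828 d⁻¹, giving θ_c = 1.464 d.

θ_c ≈ 1.46 d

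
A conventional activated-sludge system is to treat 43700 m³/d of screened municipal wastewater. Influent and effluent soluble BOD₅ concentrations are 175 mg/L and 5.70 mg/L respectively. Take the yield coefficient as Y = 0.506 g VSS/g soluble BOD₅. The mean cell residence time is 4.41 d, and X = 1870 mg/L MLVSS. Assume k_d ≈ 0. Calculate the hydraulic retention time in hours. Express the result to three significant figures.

τ ≈ 4.85 h

With k_d = 0 the design equation reduces to V = Y Q (S₀−S) θ_c / X = 0.506 × 43700 × (175 − 5.70) × 4.41 / 1870 = 8828 m³.
HRT = V/Q = 8828 m³ / 43700 m³·d⁻¹ = 0.2020 d × 24 = 4.849 h.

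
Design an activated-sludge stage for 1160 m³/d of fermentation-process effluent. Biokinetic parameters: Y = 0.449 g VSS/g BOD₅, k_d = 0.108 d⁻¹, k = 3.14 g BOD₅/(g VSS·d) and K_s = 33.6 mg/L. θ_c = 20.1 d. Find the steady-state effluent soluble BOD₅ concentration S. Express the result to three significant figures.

S ≈ 4.23 mg/L

From the Monod/SRT balance for a CMAS, S = K_s·(1+k_d θ_c)/[θ_c·(Y k − k_d) − 1] = 33.6 × (1 + 0.108 × 20.1) / [20.1 × (0.449 × 3.14 − 0.108) − 1] = 106.5 / 25.17 = 4.233 mg/L.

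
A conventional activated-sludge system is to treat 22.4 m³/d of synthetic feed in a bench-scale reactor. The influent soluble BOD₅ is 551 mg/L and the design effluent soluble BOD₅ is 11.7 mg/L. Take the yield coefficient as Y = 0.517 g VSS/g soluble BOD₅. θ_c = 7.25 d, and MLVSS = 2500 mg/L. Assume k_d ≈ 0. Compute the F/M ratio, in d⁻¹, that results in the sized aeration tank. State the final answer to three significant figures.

F/M ≈ 0.273 d⁻¹

With k_d = 0 the design equation reduces to V = Y Q (S₀−S) θ_c / X = 0.517 × 22.4 × (551 − 11.7) × 7.25 / 2500 = 18.11 m³.
F/M = Q·S₀ / (V·X) = 22.4 × 551 / (18.11 × 2500) = 0.2726 g soluble BOD₅·(g VSS·d)⁻¹.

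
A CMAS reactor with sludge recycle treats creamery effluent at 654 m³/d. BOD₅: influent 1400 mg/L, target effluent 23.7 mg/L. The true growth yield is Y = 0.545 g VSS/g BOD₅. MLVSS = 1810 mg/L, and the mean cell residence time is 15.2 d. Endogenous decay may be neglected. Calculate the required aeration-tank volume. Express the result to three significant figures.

V ≈ 4120 m³

With k_d = 0 the design equation reduces to V = Y Q (S₀−S) θ_c / X = 0.545 × 654 × (1400 − 23.7) × 15.2 / 1810 = 4120 m³.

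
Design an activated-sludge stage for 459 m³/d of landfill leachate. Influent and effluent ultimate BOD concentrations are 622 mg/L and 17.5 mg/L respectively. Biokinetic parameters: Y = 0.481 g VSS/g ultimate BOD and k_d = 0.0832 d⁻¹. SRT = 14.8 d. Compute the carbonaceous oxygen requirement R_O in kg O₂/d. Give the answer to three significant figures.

R_O ≈ 193 kg O₂/d

Y_obs = Y / (1 + k_d θ_c) = 0.481 / (1 + 0.0832 × 14.8) = 0.481 / 2.231 = 0.2156.
Mass of ultimate BOD removed per day: Q(S₀ − S) = 459 × 604.5 g/m³ = 277.5 kg/d.
Net sludge production P_X = 0.2156 × 277.5 = 59.81 kg VSS/d.
R_O = Q·(S₀ − S) − 1.42·P_X = 277.5 − 1.42 × 59.81 = 192.5 kg O₂/d.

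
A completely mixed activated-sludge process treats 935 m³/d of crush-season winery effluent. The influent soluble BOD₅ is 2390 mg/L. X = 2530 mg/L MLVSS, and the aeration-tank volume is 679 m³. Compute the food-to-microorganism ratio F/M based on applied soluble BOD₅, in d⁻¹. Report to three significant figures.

F/M = Q·S₀ / (V·X) = 935 × 2390 / (679.0 × 2530) = 1.301 g soluble BOD₅·(g VSS·d)⁻¹.

F/M ≈ 1.30 d⁻¹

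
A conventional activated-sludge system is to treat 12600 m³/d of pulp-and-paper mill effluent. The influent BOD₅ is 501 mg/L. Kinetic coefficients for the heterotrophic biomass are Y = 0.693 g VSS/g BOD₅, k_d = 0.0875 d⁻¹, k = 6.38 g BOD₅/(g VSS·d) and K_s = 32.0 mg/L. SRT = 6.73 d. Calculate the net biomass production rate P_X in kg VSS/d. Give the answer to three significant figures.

P_X ≈ 2740 kg VSS/d

Effluent substrate depends only on kinetics and SRT: S = K_s(1 + k_d θ_c) / [θ_c(Yk − k_d) − 1] = 32.0 × (1 + 0.0875 × 6.73) / [6.73 × (0.693 × 6.38 − 0.0875) − 1] = 50.84 / 28.17 = 1.805 mg/L.
The observed yield is Y_obs = Y/(1 + k_d·θ_c) = 0.693 / (1 + 0.0875 × 6.73) = 0.693 / 1.589 = 0.4362 g VSS per g BOD₅ removed.
Mass of BOD₅ removed per day: Q(S₀ − S) = 12600 × 499.2 g/m³ = 6290 kg/d.
P_X = Y_obs · Q(S₀ − S) = 0.4362 × 6290 = 2743 kg VSS/d.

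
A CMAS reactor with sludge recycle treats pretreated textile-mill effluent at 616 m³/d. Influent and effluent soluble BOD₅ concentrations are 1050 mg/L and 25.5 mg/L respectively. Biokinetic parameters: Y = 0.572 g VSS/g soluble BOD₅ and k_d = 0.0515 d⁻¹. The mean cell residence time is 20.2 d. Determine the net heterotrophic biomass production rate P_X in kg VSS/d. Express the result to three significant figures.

Correct the yield for decay: Y_obs = Y/(1 + k_d θ_c) = 0.572 / (1 + 0.0515 × 20.2) = 0.572 / 2.040 = 0.2804.
Mass of soluble BOD₅ removed per day: Q(S₀ − S) = 616 × 1024 g/m³ = 631.1 kg/d.
Net biomass production P_X = Y_obs × Q·(S₀ − S) = 0.2804 × 631.1 = 176.9 kg VSS/d.

P_X ≈ 177 kg VSS/d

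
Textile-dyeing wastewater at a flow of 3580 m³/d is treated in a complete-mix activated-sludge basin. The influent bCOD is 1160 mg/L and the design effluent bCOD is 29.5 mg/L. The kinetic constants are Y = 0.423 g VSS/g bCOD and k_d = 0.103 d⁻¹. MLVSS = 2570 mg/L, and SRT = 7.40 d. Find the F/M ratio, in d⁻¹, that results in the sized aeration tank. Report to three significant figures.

F/M ≈ 0.578 d⁻¹

Rearranging the biomass balance for a CMAS with decay, V = Y·Q·ΔS·θ_c / [X·(1+k_d θ_c)] = 0.423 × 3580 × (1160 − 29.5) × 7.40 / [2570 × (1 + 0.103 × 7.40)] = 1.27×10^7 / 4529 = 2797 m³.
F/M = applied load / biomass = Q·S₀/(V·X) = 3580 × 1160 / (2797 × 2570) = 0.5777 d⁻¹.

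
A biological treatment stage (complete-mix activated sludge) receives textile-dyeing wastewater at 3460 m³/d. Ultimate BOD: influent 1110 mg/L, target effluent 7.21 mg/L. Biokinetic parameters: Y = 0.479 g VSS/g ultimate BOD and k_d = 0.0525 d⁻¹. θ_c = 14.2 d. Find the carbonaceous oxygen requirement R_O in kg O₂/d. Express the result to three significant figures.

The observed yield is Y_obs = Y/(1 + k_d·θ_c) = 0.479 / (1 + 0.0525 × 14.2) = 0.479 / 1.745 = 0.2744 g VSS per g ultimate BOD removed.
Q·(S₀ − S) = 3460 × (1110 − 7.21) × 10⁻³ = 3816 kg/d removed.
Biomass synthesised: P_X = Y_obs × 3816 = 1047 kg VSS/d.
R_O = Q·ΔS − 1.42 P_X = 3816 − 1487 = 2329 kg O₂/d.

R_O ≈ 2330 kg O₂/d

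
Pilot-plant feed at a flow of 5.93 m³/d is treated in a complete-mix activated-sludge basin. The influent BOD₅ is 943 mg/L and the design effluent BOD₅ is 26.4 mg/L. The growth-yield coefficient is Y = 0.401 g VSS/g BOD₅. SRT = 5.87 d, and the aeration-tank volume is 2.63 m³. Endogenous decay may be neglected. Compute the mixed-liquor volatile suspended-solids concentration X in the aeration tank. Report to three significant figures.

X ≈ 4860 mg/L

From V·X = Y·Q·(S₀ − S)·θ_c (decay neglected): X = 0.401 × 5.93 × (943 − 26.4) × 5.87 / 2.63 = 4865 mg/L.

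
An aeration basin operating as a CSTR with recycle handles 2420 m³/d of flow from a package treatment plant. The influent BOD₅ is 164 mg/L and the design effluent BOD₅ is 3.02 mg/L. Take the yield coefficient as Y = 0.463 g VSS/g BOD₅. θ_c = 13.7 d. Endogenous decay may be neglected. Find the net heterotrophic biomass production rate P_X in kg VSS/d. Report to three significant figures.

No decay correction is needed, so Y_obs = Y = 0.463.
Substrate removed = Q·(S₀ − S) = 2420 m³/d × (164 − 3.02) g/m³ = 3.9×10^5 g/d = 389.6 kg/d.
So the net sludge growth is P_X = 0.4630 × 389.6 = 180.4 kg VSS/d.

P_X ≈ 180 kg VSS/d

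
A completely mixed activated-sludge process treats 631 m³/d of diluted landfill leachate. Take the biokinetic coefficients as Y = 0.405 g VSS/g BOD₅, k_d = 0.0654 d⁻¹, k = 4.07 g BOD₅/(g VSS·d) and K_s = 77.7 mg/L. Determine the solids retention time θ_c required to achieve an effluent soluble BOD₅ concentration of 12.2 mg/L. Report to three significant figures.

From 1/θ_c = Y·k·S/(K_s + S) − k_d: Y·k·S/(K_s+S) = 0.405 × 4.07 × 12.2 / (77.7 + 12.2) = 0.2237 d⁻¹.
θ_c = 1/(μ − k_d) = 1/(0.2237 − 0.0654) = 1/0.1583 = 6.317 d.

θ_c ≈ 6.32 d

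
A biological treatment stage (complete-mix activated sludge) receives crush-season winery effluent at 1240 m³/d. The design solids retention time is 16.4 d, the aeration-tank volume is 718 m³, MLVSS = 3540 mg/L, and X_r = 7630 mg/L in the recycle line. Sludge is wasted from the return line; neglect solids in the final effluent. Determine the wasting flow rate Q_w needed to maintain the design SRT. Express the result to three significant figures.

Q_w ≈ 20.3 m³/d

Q_w = (V·X)/(θ_c X_r) = 718.0 × 3540 / (16.4 × 7630) = 20.31 m³/d.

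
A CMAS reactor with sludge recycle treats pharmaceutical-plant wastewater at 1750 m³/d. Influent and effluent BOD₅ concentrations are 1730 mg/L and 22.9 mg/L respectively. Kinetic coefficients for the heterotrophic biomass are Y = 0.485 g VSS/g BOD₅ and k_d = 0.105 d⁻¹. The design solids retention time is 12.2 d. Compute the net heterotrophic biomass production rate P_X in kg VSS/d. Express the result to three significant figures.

The observed yield is Y_obs = Y/(1 + k_d·θ_c) = 0.485 / (1 + 0.105 × 12.2) = 0.485 / 2.281 = 0.2126 g VSS per g BOD₅ removed.
Q·(S₀ − S) = 1750 × (1730 − 22.9) × 10⁻³ = 2987 kg/d removed.
P_X = Y_obs · Q(S₀ − S) = 0.2126 × 2987 = 635.2 kg VSS/d.

P_X ≈ 635 kg VSS/d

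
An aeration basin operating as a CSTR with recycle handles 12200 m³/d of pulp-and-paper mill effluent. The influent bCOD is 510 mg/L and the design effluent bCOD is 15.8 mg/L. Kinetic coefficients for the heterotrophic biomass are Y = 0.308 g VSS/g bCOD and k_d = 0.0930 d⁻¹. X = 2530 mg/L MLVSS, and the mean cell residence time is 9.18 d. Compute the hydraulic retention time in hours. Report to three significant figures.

τ ≈ 7.15 h

Steady-state biomass mass balance: V·X·(1 + k_d·θ_c) = Y·Q·(S₀ − S)·θ_c, so V = 0.308 × 12200 × (510 − 15.8) × 9.18 / [2530 × (1 + 0.0930 × 9.18)] = 1.7×10^7 / 4690 = 3635 m³.
τ = V/Q = 3635/12200 = 0.2979 d, or 7.151 h.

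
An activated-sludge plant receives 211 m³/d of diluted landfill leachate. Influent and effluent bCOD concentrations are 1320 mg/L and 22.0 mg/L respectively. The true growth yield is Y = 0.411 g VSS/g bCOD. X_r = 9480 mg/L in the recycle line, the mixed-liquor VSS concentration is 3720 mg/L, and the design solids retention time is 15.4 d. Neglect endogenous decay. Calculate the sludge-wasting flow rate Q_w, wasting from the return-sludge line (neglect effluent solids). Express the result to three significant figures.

Q_w ≈ 11.9 m³/d

With k_d = 0 the design equation reduces to V = Y Q (S₀−S) θ_c / X = 0.411 × 211 × (1320 − 22.0) × 15.4 / 3720 = 466.0 m³.
Q_w = (V·X)/(θ_c X_r) = 466.0 × 3720 / (15.4 × 9480) = 11.87 m³/d.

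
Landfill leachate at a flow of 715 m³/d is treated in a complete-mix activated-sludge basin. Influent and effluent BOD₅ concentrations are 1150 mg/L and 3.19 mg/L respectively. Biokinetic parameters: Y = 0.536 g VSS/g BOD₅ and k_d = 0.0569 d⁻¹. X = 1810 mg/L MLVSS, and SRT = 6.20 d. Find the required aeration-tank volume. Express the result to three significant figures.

Rearranging the biomass balance for a CMAS with decay, V = Y·Q·ΔS·θ_c / [X·(1+k_d θ_c)] = 0.536 × 715 × (1150 − 3.19) × 6.20 / [1810 × (1 + 0.0569 × 6.20)] = 2.72×10^6 / 2449 = 1113 m³.

V ≈ 1110 m³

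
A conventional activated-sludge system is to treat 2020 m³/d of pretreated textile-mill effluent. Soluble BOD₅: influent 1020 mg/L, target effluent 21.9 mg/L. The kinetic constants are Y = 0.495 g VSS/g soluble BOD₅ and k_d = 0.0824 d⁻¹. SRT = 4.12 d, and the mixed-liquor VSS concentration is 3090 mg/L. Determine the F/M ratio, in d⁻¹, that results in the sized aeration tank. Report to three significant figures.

F/M ≈ 0.671 d⁻¹

From the SRT design equation V = Y Q (S₀−S) θ_c / [X (1 + k_d θ_c)] = 0.495 × 2020 × (1020 − 21.9) × 4.12 / [3090 × (1 + 0.0824 × 4.12)] = 4.11×10^6 / 4139 = 993.4 m³.
F/M = applied load / biomass = Q·S₀/(V·X) = 2020 × 1020 / (993.4 × 3090) = 0.6712 d⁻¹.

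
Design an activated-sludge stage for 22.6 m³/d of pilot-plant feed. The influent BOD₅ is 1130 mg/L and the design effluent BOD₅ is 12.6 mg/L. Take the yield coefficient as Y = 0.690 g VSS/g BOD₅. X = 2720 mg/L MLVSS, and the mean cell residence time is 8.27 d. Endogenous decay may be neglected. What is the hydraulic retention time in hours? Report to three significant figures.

With k_d = 0 the design equation reduces to V = Y Q (S₀−S) θ_c / X = 0.690 × 22.6 × (1130 − 12.6) × 8.27 / 2720 = 52.98 m³.
τ = V/Q = 52.98/22.6 = 2.344 d, or 56.26 h.

τ ≈ 56.3 h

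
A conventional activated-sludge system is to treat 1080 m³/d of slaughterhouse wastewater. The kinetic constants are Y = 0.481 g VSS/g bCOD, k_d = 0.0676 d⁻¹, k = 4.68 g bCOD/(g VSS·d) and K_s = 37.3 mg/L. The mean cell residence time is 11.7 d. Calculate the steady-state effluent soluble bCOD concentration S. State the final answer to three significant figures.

From the Monod/SRT balance for a CMAS, S = K_s·(1+k_d θ_c)/[θ_c·(Y k − k_d) − 1] = 37.3 × (1 + 0.0676 × 11.7) / [11.7 × (0.481 × 4.68 − 0.0676) − 1] = 66.80 / 24.55 = 2.721 mg/L.

S ≈ 2.72 mg/L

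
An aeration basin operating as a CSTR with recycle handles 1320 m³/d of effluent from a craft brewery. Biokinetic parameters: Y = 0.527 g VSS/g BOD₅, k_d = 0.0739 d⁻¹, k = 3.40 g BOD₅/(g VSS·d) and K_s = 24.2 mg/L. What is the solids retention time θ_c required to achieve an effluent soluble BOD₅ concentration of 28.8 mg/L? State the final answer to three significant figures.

θ_c ≈ 1.11 d

Specific growth rate at S = 28.8 mg/L: μ = YkS/(K_s+S) = 0.527·3.40·28.8/(24.2+28.8) = 0.9737 d⁻¹.
Then 1/θ_c = μ − k_d = 0.9737 − 0.0739 = 0.8998 d⁻¹, giving θ_c = 1.111 d.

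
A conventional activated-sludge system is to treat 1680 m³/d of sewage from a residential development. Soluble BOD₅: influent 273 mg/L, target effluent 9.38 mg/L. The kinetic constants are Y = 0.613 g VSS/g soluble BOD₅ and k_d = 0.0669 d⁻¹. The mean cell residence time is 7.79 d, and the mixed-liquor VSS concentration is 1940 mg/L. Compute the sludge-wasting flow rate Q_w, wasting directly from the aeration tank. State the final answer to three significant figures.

Q_w ≈ 92.0 m³/d

From the SRT design equation V = Y Q (S₀−S) θ_c / [X (1 + k_d θ_c)] = 0.613 × 1680 × (273 − 9.38) × 7.79 / [1940 × (1 + 0.0669 × 7.79)] = 2.11×10^6 / 2951 = 716.7 m³.
Wasting from the aeration tank: Q_w = V / θ_c = 716.7 / 7.79 = 92.00 m³/d.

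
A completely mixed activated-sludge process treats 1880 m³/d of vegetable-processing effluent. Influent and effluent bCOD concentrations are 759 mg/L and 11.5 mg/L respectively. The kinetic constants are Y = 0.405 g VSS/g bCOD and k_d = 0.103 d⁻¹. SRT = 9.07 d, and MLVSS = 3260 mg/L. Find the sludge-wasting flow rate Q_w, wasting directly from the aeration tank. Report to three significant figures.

From the SRT design equation V = Y Q (S₀−S) θ_c / [X (1 + k_d θ_c)] = 0.405 × 1880 × (759 − 11.5) × 9.07 / [3260 × (1 + 0.103 × 9.07)] = 5.16×10^6 / 6306 = 818.7 m³.
Wasting from the aeration tank: Q_w = V / θ_c = 818.7 / 9.07 = 90.26 m³/d.

Q_w ≈ 90.3 m³/d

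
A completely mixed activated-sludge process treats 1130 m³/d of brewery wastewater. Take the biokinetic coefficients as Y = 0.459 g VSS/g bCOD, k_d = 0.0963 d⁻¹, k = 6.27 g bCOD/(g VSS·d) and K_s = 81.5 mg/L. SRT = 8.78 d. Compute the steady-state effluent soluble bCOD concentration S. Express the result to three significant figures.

For a completely mixed reactor with recycle the Lawrence–McCarty relation gives S = K_s·(1 + k_d·θ_c) / [θ_c·(Y·k − k_d) − 1] = 81.5 × (1 + 0.0963 × 8.78) / [8.78 × (0.459 × 6.27 − 0.0963) − 1] = 150.4 / 23.42 = 6.422 mg/L.

S ≈ 6.42 mg/L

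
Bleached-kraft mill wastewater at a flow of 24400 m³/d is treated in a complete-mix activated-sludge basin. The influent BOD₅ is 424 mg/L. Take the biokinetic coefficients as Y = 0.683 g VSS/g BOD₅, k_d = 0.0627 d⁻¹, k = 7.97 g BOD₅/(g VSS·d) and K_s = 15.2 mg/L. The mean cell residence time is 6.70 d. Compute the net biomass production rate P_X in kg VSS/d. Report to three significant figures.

P_X ≈ 4970 kg VSS/d

Effluent substrate depends only on kinetics and SRT: S = K_s(1 + k_d θ_c) / [θ_c(Yk − k_d) − 1] = 15.2 × (1 + 0.0627 × 6.70) / [6.70 × (0.683 × 7.97 − 0.0627) − 1] = 21.59 / 35.05 = 0.6158 mg/L.
The observed yield is Y_obs = Y/(1 + k_d·θ_c) = 0.683 / (1 + 0.0627 × 6.70) = 0.683 / 1.420 = 0.4810 g VSS per g BOD₅ removed.
ΔS = 424 − 0.616 = 423.4 mg/L, so the substrate removal rate is 24400 × 423.4/1000 = 10331 kg BOD₅/d.
Biomass produced: P_X = Y_obs·Q·ΔS = 0.4810 × 10331 ≈ 4969 kg VSS/d.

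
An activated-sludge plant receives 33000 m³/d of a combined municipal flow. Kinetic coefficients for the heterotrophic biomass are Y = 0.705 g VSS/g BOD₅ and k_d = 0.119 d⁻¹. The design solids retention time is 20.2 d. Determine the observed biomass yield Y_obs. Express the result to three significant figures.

Observed yield with endogenous decay: Y_obs = Y / (1 + k_d·θ_c) = 0.705 / (1 + 0.119 × 20.2) = 0.705 / 3.404 = 0.2071 g VSS/g BOD₅.

Y_obs ≈ 0.207 g VSS/g BOD₅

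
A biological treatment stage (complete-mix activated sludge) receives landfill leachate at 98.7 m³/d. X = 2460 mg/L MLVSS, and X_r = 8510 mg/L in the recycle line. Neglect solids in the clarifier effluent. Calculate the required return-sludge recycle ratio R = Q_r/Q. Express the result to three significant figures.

R ≈ 0.407

Solids balance on the clarifier gives (1+R)X = R·X_r, so R = X/(X_r − X) = 2460 / (8510 − 2460) = 0.4066.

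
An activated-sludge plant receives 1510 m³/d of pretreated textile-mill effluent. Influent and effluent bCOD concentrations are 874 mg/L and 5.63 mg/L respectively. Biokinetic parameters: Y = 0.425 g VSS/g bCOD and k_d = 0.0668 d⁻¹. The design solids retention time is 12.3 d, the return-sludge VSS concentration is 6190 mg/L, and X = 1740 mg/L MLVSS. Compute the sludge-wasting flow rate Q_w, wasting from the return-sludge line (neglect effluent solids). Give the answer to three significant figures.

Q_w ≈ 49.4 m³/d

Steady-state biomass mass balance: V·X·(1 + k_d·θ_c) = Y·Q·(S₀ − S)·θ_c, so V = 0.425 × 1510 × (874 − 5.63) × 12.3 / [1740 × (1 + 0.0668 × 12.3)] = 6.85×10^6 / 3170 = 2163 m³.
θ_c = V·X/(Q_w·X_r) when wasting from the recycle, so Q_w = V·X/(θ_c·X_r) = 2163 × 1740 / (12.3 × 6190) = 49.42 m³/d.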